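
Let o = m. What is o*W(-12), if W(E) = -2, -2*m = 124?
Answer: 124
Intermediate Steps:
m = -62 (m = -½*124 = -62)
o = -62
o*W(-12) = -62*(-2) = 124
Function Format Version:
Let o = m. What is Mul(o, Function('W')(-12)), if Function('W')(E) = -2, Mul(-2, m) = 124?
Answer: 124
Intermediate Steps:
m = -62 (m = Mul(Rational(-1, 2), 124) = -62)
o = -62
Mul(o, Function('W')(-12)) = Mul(-62, -2) = 124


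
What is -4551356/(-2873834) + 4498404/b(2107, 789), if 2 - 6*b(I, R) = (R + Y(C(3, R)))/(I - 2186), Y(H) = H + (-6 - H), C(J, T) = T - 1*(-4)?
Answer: 3063859068954830/1352138897 ≈ 2.2659e+6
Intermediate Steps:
C(J, T) = 4 + T (C(J, T) = T + 4 = 4 + T)
Y(H) = -6
b(I, R) = 1/3 - (-6 + R)/(6*(-2186 + I)) (b(I, R) = 1/3 - (R - 6)/(6*(I - 2186)) = 1/3 - (-6 + R)/(6*(-2186 + I)))
-4551356/(-2873834) + 4498404/b(2107, 789) = -4551356/(-2873834) + 4498404/(((-4366 - 1*789 + 2*2107)/(6*(-2186 + 2107)))) = -4551356*(-1/2873834) + 4498404/(((1/6)*(-4366 - 789 + 4214)/(-79))) = 2275678/1436917 + 4498404/(((1/6)*(-1/79)*(-941))) = 2275678/1436917 + 4498404/(941/474) = 2275678/1436917 + 4498404*(474/941) = 2275678/1436917 + 2132243496/941 = 3063859068954830/1352138897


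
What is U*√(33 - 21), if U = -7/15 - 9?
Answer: -284*√3/15 ≈ -32.794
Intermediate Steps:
U = -142/15 (U = -7*1/15 - 9 = -7/15 - 9 = -142/15 ≈ -9.4667)
U*√(33 - 21) = -142*√(33 - 21)/15 = -284*√3/15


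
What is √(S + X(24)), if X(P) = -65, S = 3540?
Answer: 5*√139 ≈ 58.949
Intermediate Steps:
√(S + X(24)) = √(3540 - 65) = √3475 = 5*√139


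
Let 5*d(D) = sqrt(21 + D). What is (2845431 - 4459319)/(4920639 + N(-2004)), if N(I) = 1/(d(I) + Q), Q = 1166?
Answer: 1613888*(-sqrt(1983) + 5830*I)/(-28687325375*I + 4920639*sqrt(1983)) ≈ -0.32798 - 9.0949e-13*I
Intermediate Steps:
d(D) = sqrt(21 + D)/5
N(I) = 1/(1166 + sqrt(21 + I)/5) (N(I) = 1/(sqrt(21 + I)/5 + 1166) = 1/(1166 + sqrt(21 + I)/5))
(2845431 - 4459319)/(4920639 + N(-2004)) = (2845431 - 4459319)/(4920639 + 5/(5830 + sqrt(21 - 2004))) = -1613888/(4920639 + 5/(5830 + sqrt(-1983))) = -1613888/(4920639 + 5/(5830 + I*sqrt(1983)))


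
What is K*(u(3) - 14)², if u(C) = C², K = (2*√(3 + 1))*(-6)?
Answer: -600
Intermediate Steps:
K = -24 (K = (2*√4)*(-6) = (2*2)*(-6) = 4*(-6) = -24)
K*(u(3) - 14)² = -24*(3² - 14)² = -24*(9 - 14)² = -24*(-5)² = -24*25 = -600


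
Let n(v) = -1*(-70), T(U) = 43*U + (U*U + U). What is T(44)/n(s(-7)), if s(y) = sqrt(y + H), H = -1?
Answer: 1936/35 ≈ 55.314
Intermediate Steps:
T(U) = U**2 + 44*U (T(U) = 43*U + (U**2 + U) = 43*U + (U + U**2) = U**2 + 44*U)
s(y) = sqrt(-1 + y) (s(y) = sqrt(y - 1) = sqrt(-1 + y))
n(v) = 70
T(44)/n(s(-7)) = (44*(44 + 44))/70 = (44*88)*(1/70) = 3872*(1/70) = 1936/35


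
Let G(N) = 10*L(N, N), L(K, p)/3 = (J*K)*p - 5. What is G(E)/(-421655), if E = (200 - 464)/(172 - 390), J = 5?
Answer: -166290/1001936611 ≈ -0.00016597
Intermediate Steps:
E = 132/109 (E = -264/(-218) = -264*(-1/218) = 132/109 ≈ 1.2110)
L(K, p) = -15 + 15*K*p (L(K, p) = 3*((5*K)*p - 5) = 3*(5*K*p - 5) = 3*(-5 + 5*K*p) = -15 + 15*K*p)
G(N) = -150 + 150*N² (G(N) = 10*(-15 + 15*N*N) = 10*(-15 + 15*N²) = -150 + 150*N²)
G(E)/(-421655) = (-150 + 150*(132/109)²)/(-421655) = (-150 + 150*(17424/11881))*(-1/421655) = (-150 + 2613600/11881)*(-1/421655) = (831450/11881)*(-1/421655) = -166290/1001936611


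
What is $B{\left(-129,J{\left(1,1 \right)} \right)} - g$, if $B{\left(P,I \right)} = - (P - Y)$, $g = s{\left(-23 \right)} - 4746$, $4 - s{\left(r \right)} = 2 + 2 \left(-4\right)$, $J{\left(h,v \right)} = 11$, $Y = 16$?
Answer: $4881$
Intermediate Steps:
$s{\left(r \right)} = 10$ ($s{\left(r \right)} = 4 - \left(2 + 2 \left(-4\right)\right) = 4 - \left(2 - 8\right) = 4 - -6 = 4 + 6 = 10$)
$g = -4736$ ($g = 10 - 4746 = -4736$)
$B{\left(P,I \right)} = 16 - P$ ($B{\left(P,I \right)} = - (P - 16) = - (-16 + P) = 16 - P$)
$B{\left(-129,J{\left(1,1 \right)} \right)} - g = \left(16 - -129\right) - -4736 = \left(16 + 129\right) + 4736 = 145 + 4736 = 4881$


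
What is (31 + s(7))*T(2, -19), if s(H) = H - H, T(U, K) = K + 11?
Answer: -248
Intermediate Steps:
T(U, K) = 11 + K
s(H) = 0
(31 + s(7))*T(2, -19) = (31 + 0)*(11 - 19) = 31*(-8) = -248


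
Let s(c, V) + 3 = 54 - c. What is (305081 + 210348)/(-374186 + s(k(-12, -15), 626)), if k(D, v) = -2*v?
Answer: -515429/374165 ≈ -1.3775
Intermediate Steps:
s(c, V) = 51 - c (s(c, V) = -3 + (54 - c) = 51 - c)
(305081 + 210348)/(-374186 + s(k(-12, -15), 626)) = (305081 + 210348)/(-374186 + (51 - (-2)*(-15))) = 515429/(-374186 + (51 - 1*30)) = 515429/(-374186 + (51 - 30)) = 515429/(-374186 + 21) = 515429/(-374165) = 515429*(-1/374165) = -515429/374165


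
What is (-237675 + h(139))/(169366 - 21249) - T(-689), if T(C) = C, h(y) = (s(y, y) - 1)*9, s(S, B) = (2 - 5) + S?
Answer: 101816153/148117 ≈ 687.40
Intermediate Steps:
s(S, B) = -3 + S
h(y) = -36 + 9*y (h(y) = ((-3 + y) - 1)*9 = (-4 + y)*9 = -36 + 9*y)
(-237675 + h(139))/(169366 - 21249) - T(-689) = (-237675 + (-36 + 9*139))/(169366 - 21249) - 1*(-689) = (-237675 + (-36 + 1251))/148117 + 689 = (-237675 + 1215)*(1/148117) + 689 = -236460*1/148117 + 689 = -236460/148117 + 689 = 101816153/148117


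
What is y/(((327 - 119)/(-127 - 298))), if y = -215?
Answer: 91375/208 ≈ 439.30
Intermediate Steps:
y/(((327 - 119)/(-127 - 298))) = -215*(-127 - 298)/(327 - 119) = -215/(208/(-425)) = -215/(208*(-1/425)) = -215/(-208/425) = -215*(-425/208) = 91375/208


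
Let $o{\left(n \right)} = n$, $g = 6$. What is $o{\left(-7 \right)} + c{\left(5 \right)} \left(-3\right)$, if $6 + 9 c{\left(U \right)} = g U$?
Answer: $-15$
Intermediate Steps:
$c{\left(U \right)} = - \frac{2}{3} + \frac{2 U}{3}$ ($c{\left(U \right)} = - \frac{2}{3} + \frac{6 U}{9} = - \frac{2}{3} + \frac{2 U}{3}$)
$o{\left(-7 \right)} + c{\left(5 \right)} \left(-3\right) = -7 + \left(- \frac{2}{3} + \frac{2}{3} \cdot 5\right) \left(-3\right) = -7 + \left(- \frac{2}{3} + \frac{10}{3}\right) \left(-3\right) = -7 + \frac{8}{3} \left(-3\right) = -7 - 8 = -15$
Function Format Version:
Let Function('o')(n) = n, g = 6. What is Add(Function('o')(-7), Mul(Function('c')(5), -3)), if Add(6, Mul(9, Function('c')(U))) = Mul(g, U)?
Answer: -15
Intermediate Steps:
Function('c')(U) = Add(Rational(-2, 3), Mul(Rational(2, 3), U)) (Function('c')(U) = Add(Rational(-2, 3), Mul(Rational(1, 9), Mul(6, U))) = Add(Rational(-2, 3), Mul(Rational(2, 3), U)))
Add(Function('o')(-7), Mul(Function('c')(5), -3)) = Add(-7, Mul(Add(Rational(-2, 3), Mul(Rational(2, 3), 5)), -3)) = Add(-7, Mul(Add(Rational(-2, 3), Rational(10, 3)), -3)) = Add(-7, Mul(Rational(8, 3), -3)) = Add(-7, -8) = -15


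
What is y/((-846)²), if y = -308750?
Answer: -154375/357858 ≈ -0.43139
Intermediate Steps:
y/((-846)²) = -308750/((-846)²) = -308750/715716 = -308750*1/715716 = -154375/357858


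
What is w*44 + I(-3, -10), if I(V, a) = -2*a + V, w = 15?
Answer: 677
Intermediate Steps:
I(V, a) = V - 2*a
w*44 + I(-3, -10) = 15*44 + (-3 - 2*(-10)) = 660 + (-3 + 20) = 660 + 17 = 677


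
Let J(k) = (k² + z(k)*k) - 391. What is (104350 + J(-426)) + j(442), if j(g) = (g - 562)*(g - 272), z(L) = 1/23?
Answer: 6095379/23 ≈ 2.6502e+5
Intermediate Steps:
z(L) = 1/23
j(g) = (-562 + g)*(-272 + g)
J(k) = -391 + k² + k/23 (J(k) = (k² + k/23) - 391 = -391 + k² + k/23)
(104350 + J(-426)) + j(442) = (104350 + (-391 + (-426)² + (1/23)*(-426))) + (152864 + 442² - 834*442) = (104350 + (-391 + 181476 - 426/23)) + (152864 + 195364 - 368628) = (104350 + 4164529/23) - 20400 = 6564579/23 - 20400 = 6095379/23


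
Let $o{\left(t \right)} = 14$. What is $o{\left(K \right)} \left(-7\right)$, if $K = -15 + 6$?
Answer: $-98$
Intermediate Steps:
$K = -9$
$o{\left(K \right)} \left(-7\right) = 14 \left(-7\right) = -98$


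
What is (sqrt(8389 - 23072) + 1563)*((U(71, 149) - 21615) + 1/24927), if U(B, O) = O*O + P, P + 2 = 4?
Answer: 7636337117/8309 + 14657077*I*sqrt(14683)/24927 ≈ 9.1904e+5 + 71250.0*I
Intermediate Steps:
P = 2 (P = -2 + 4 = 2)
U(B, O) = 2 + O**2 (U(B, O) = O*O + 2 = O**2 + 2 = 2 + O**2)
(sqrt(8389 - 23072) + 1563)*((U(71, 149) - 21615) + 1/24927) = (sqrt(8389 - 23072) + 1563)*(((2 + 149**2) - 21615) + 1/24927) = (sqrt(-14683) + 1563)*(((2 + 22201) - 21615) + 1/24927) = (I*sqrt(14683) + 1563)*((22203 - 21615) + 1/24927) = (1563 + I*sqrt(14683))*(588 + 1/24927) = (1563 + I*sqrt(14683))*(14657077/24927) = 7636337117/8309 + 14657077*I*sqrt(14683)/24927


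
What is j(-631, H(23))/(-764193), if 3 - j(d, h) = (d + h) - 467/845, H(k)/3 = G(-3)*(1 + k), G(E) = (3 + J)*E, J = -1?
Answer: -901237/645743085 ≈ -0.0013957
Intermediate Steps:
G(E) = 2*E (G(E) = (3 - 1)*E = 2*E)
H(k) = -18 - 18*k (H(k) = 3*((2*(-3))*(1 + k)) = 3*(-6*(1 + k)) = 3*(-6 - 6*k) = -18 - 18*k)
j(d, h) = 3002/845 - d - h (j(d, h) = 3 - ((d + h) - 467/845) = 3 - (-467/845 + d + h) = 3 + (467/845 - d - h) = 3002/845 - d - h)
j(-631, H(23))/(-764193) = (3002/845 - 1*(-631) - (-18 - 18*23))/(-764193) = (3002/845 + 631 - (-18 - 414))*(-1/764193) = (3002/845 + 631 - 1*(-432))*(-1/764193) = (3002/845 + 631 + 432)*(-1/764193) = (901237/845)*(-1/764193) = -901237/645743085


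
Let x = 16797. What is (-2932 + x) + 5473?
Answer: 19338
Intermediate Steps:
(-2932 + x) + 5473 = (-2932 + 16797) + 5473 = 13865 + 5473 = 19338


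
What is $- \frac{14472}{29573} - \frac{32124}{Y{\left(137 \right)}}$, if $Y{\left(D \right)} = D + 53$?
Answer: $- \frac{476376366}{2809435} \approx -169.56$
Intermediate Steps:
$Y{\left(D \right)} = 53 + D$
$- \frac{14472}{29573} - \frac{32124}{Y{\left(137 \right)}} = - \frac{14472}{29573} - \frac{32124}{53 + 137} = \left(-14472\right) \frac{1}{29573} - \frac{32124}{190} = - \frac{14472}{29573} - \frac{16062}{95} = - \frac{476376366}{2809435}$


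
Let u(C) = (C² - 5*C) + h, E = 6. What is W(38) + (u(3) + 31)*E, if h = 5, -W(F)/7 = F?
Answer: -86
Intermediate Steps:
W(F) = -7*F
u(C) = 5 + C² - 5*C (u(C) = (C² - 5*C) + 5 = 5 + C² - 5*C)
W(38) + (u(3) + 31)*E = -7*38 + ((5 + 3² - 5*3) + 31)*6 = -266 + ((5 + 9 - 15) + 31)*6 = -266 + (-1 + 31)*6 = -266 + 30*6 = -266 + 180 = -86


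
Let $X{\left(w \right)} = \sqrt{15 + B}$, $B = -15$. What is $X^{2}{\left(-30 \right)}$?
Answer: $0$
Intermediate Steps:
$X{\left(w \right)} = 0$ ($X{\left(w \right)} = \sqrt{15 - 15} = \sqrt{0} = 0$)
$X^{2}{\left(-30 \right)} = 0^{2} = 0$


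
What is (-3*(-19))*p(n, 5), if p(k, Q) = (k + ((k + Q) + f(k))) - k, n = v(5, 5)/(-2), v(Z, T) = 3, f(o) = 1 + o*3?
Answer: 0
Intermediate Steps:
f(o) = 1 + 3*o
n = -3/2 (n = 3/(-2) = 3*(-½) = -3/2 ≈ -1.5000)
p(k, Q) = 1 + Q + 4*k (p(k, Q) = (k + ((k + Q) + (1 + 3*k))) - k = (k + ((Q + k) + (1 + 3*k))) - k = (k + (1 + Q + 4*k)) - k = (1 + Q + 5*k) - k = 1 + Q + 4*k)
(-3*(-19))*p(n, 5) = (-3*(-19))*(1 + 5 + 4*(-3/2)) = 57*(1 + 5 - 6) = 57*0 = 0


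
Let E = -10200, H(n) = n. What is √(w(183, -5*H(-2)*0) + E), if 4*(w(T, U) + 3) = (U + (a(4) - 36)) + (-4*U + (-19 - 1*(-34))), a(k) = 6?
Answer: I*√40827/2 ≈ 101.03*I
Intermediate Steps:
w(T, U) = -27/4 - 3*U/4 (w(T, U) = -3 + ((U + (6 - 36)) + (-4*U + (-19 - 1*(-34))))/4 = -3 + ((U - 30) + (-4*U + (-19 + 34)))/4 = -3 + ((-30 + U) + (-4*U + 15))/4 = -3 + ((-30 + U) + (15 - 4*U))/4 = -3 + (-15 - 3*U)/4 = -3 + (-15/4 - 3*U/4) = -27/4 - 3*U/4)
√(w(183, -5*H(-2)*0) + E) = √((-27/4 - 3*(-5*(-2))*0/4) - 10200) = √((-27/4 - 15*0/2) - 10200) = √((-27/4 - ¾*0) - 10200) = √((-27/4 + 0) - 10200) = √(-27/4 - 10200) = √(-40827/4) = I*√40827/2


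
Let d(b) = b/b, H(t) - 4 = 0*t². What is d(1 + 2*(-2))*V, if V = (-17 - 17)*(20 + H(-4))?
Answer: -816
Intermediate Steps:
H(t) = 4 (H(t) = 4 + 0*t² = 4 + 0 = 4)
d(b) = 1
V = -816 (V = (-17 - 17)*(20 + 4) = -34*24 = -816)
d(1 + 2*(-2))*V = 1*(-816) = -816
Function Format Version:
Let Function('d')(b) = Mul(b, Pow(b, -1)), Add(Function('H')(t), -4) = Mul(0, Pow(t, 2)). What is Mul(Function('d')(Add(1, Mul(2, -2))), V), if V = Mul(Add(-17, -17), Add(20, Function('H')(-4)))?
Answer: -816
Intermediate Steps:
Function('H')(t) = 4 (Function('H')(t) = Add(4, Mul(0, Pow(t, 2))) = Add(4, 0) = 4)
Function('d')(b) = 1
V = -816 (V = Mul(Add(-17, -17), Add(20, 4)) = Mul(-34, 24) = -816)
Mul(Function('d')(Add(1, Mul(2, -2))), V) = Mul(1, -816) = -816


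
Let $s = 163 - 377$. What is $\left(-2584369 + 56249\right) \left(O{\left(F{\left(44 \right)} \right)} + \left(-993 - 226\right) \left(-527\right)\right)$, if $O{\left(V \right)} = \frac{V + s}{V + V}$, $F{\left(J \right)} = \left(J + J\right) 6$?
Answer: $- \frac{107190461749315}{66} \approx -1.6241 \cdot 10^{12}$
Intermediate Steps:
$s = -214$
$F{\left(J \right)} = 12 J$ ($F{\left(J \right)} = 2 J 6 = 12 J$)
$O{\left(V \right)} = \frac{-214 + V}{2 V}$ ($O{\left(V \right)} = \frac{V - 214}{V + V} = \frac{-214 + V}{2 V}$)
$\left(-2584369 + 56249\right) \left(O{\left(F{\left(44 \right)} \right)} + \left(-993 - 226\right) \left(-527\right)\right) = \left(-2584369 + 56249\right) \left(\frac{-214 + 12 \cdot 44}{2 \cdot 12 \cdot 44} + \left(-993 - 226\right) \left(-527\right)\right) = - 2528120 \left(\frac{-214 + 528}{2 \cdot 528} - -642413\right) = - 2528120 \left(\frac{1}{2} \cdot \frac{1}{528} \cdot 314 + 642413\right) = - 2528120 \left(\frac{157}{528} + 642413\right) = \left(-2528120\right) \frac{339194221}{528} = - \frac{107190461749315}{66}$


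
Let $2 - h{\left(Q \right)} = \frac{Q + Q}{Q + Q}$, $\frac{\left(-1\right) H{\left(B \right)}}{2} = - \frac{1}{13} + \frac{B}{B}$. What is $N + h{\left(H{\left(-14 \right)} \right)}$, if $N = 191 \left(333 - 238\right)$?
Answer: $18146$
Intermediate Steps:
$H{\left(B \right)} = - \frac{24}{13}$ ($H{\left(B \right)} = - 2 \left(- \frac{1}{13} + \frac{B}{B}\right) = - 2 \left(\left(-1\right) \frac{1}{13} + 1\right) = - 2 \left(- \frac{1}{13} + 1\right) = \left(-2\right) \frac{12}{13} = - \frac{24}{13}$)
$h{\left(Q \right)} = 1$ ($h{\left(Q \right)} = 2 - \frac{Q + Q}{Q + Q} = 2 - \frac{2 Q}{2 Q} = 2 - 2 Q \frac{1}{2 Q} = 2 - 1 = 1$)
$N = 18145$ ($N = 191 \cdot 95 = 18145$)
$N + h{\left(H{\left(-14 \right)} \right)} = 18145 + 1 = 18146$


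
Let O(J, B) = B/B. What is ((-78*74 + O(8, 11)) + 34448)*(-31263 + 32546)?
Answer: 36792591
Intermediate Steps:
O(J, B) = 1
((-78*74 + O(8, 11)) + 34448)*(-31263 + 32546) = ((-78*74 + 1) + 34448)*(-31263 + 32546) = ((-5772 + 1) + 34448)*1283 = (-5771 + 34448)*1283 = 28677*1283 = 36792591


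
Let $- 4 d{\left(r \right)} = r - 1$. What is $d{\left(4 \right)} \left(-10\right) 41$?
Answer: $\frac{615}{2} \approx 307.5$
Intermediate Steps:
$d{\left(r \right)} = \frac{1}{4} - \frac{r}{4}$ ($d{\left(r \right)} = - \frac{r - 1}{4} = - \frac{-1 + r}{4} = \frac{1}{4} - \frac{r}{4}$)
$d{\left(4 \right)} \left(-10\right) 41 = \left(\frac{1}{4} - 1\right) \left(-10\right) 41 = \left(- \frac{3}{4}\right) \left(-10\right) 41 = \frac{15}{2} \cdot 41 = \frac{615}{2}$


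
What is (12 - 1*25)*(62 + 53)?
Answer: -1495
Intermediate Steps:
(12 - 1*25)*(62 + 53) = (12 - 25)*115 = -13*115 = -1495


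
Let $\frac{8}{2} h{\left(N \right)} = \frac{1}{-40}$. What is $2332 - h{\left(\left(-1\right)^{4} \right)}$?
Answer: $\frac{373121}{160} \approx 2332.0$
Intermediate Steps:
$h{\left(N \right)} = - \frac{1}{160}$ ($h{\left(N \right)} = \frac{1}{4 \left(-40\right)} = \frac{1}{4} \left(- \frac{1}{40}\right) = - \frac{1}{160}$)
$2332 - h{\left(\left(-1\right)^{4} \right)} = 2332 - - \frac{1}{160} = 2332 + \frac{1}{160} = \frac{373121}{160}$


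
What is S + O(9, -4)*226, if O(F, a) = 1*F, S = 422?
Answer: 2456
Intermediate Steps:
O(F, a) = F
S + O(9, -4)*226 = 422 + 9*226 = 422 + 2034 = 2456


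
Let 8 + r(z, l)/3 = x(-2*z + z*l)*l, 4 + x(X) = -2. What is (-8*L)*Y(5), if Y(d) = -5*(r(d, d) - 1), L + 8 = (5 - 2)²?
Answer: -4600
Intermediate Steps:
x(X) = -6 (x(X) = -4 - 2 = -6)
L = 1 (L = -8 + (5 - 2)² = -8 + 3² = -8 + 9 = 1)
r(z, l) = -24 - 18*l (r(z, l) = -24 + 3*(-6*l) = -24 - 18*l)
Y(d) = 125 + 90*d (Y(d) = -5*((-24 - 18*d) - 1) = -5*(-25 - 18*d) = 125 + 90*d)
(-8*L)*Y(5) = (-8*1)*(125 + 90*5) = -8*(125 + 450) = -8*575 = -4600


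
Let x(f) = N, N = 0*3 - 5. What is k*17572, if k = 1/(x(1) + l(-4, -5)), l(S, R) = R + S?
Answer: -8786/7 ≈ -1255.1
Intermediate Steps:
N = -5 (N = 0 - 5 = -5)
x(f) = -5
k = -1/14 (k = 1/(-5 + (-5 - 4)) = 1/(-5 - 9) = 1/(-14) = -1/14 ≈ -0.071429)
k*17572 = -1/14*17572 = -8786/7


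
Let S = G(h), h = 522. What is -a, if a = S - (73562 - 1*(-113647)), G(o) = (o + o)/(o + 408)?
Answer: 29017221/155 ≈ 1.8721e+5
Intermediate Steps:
G(o) = 2*o/(408 + o) (G(o) = (2*o)/(408 + o) = 2*o/(408 + o))
S = 174/155 (S = 2*522/(408 + 522) = 2*522/930 = 2*522*(1/930) = 174/155 ≈ 1.1226)
a = -29017221/155 (a = 174/155 - (73562 - 1*(-113647)) = 174/155 - (73562 + 113647) = 174/155 - 1*187209 = 174/155 - 187209 = -29017221/155 ≈ -1.8721e+5)
-a = -1*(-29017221/155) = 29017221/155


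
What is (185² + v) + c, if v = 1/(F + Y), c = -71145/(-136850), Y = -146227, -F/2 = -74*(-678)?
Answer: 13586823263067/396979310 ≈ 34226.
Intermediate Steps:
F = -100344 (F = -(-148)*(-678) = -2*50172 = -100344)
c = 837/1610 (c = -71145*(-1)/136850 = -1*(-837/1610) = 837/1610 ≈ 0.51988)
v = -1/246571 (v = 1/(-100344 - 146227) = 1/(-246571) = -1/246571 ≈ -4.0556e-6)
(185² + v) + c = (185² - 1/246571) + 837/1610 = (34225 - 1/246571) + 837/1610 = 8438892474/246571 + 837/1610 = 13586823263067/396979310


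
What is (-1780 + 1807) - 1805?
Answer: -1778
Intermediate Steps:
(-1780 + 1807) - 1805 = 27 - 1805 = -1778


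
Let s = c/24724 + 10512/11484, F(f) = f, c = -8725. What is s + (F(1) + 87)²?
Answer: 61081023397/7886956 ≈ 7744.6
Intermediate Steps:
s = 4436133/7886956 (s = -8725/24724 + 10512/11484 = -8725*1/24724 + 10512*(1/11484) = -8725/24724 + 292/319 = 4436133/7886956 ≈ 0.56246)
s + (F(1) + 87)² = 4436133/7886956 + (1 + 87)² = 4436133/7886956 + 88² = 4436133/7886956 + 7744 = 61081023397/7886956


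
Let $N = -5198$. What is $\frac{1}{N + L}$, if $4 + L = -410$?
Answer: $- \frac{1}{5612} \approx -0.00017819$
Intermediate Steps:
$L = -414$ ($L = -4 - 410 = -414$)
$\frac{1}{N + L} = \frac{1}{-5198 - 414} = \frac{1}{-5612} = - \frac{1}{5612}$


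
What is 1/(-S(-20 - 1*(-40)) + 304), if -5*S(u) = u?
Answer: 1/308 ≈ 0.0032468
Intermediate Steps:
S(u) = -u/5
1/(-S(-20 - 1*(-40)) + 304) = 1/(-(-1)*(-20 - 1*(-40))/5 + 304) = 1/(-(-1)*(-20 + 40)/5 + 304) = 1/(-(-1)*20/5 + 304) = 1/(-1*(-4) + 304) = 1/(4 + 304) = 1/308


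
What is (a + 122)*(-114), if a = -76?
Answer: -5244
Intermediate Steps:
(a + 122)*(-114) = (-76 + 122)*(-114) = 46*(-114) = -5244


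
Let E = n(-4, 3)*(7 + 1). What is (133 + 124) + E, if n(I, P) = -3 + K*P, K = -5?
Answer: 113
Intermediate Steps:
n(I, P) = -3 - 5*P
E = -144 (E = (-3 - 5*3)*(7 + 1) = (-3 - 15)*8 = -18*8 = -144)
(133 + 124) + E = (133 + 124) - 144 = 257 - 144 = 113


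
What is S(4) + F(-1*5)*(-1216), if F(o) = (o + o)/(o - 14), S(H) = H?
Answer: -636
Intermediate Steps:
F(o) = 2*o/(-14 + o) (F(o) = (2*o)/(-14 + o) = 2*o/(-14 + o))
S(4) + F(-1*5)*(-1216) = 4 + (2*(-1*5)/(-14 - 1*5))*(-1216) = 4 + (2*(-5)/(-14 - 5))*(-1216) = 4 + (2*(-5)/(-19))*(-1216) = 4 + (2*(-5)*(-1/19))*(-1216) = 4 + (10/19)*(-1216) = 4 - 640 = -636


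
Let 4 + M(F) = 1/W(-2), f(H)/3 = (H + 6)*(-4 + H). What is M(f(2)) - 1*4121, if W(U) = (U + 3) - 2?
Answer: -4126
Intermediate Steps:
f(H) = 3*(-4 + H)*(6 + H) (f(H) = 3*((H + 6)*(-4 + H)) = 3*((6 + H)*(-4 + H)) = 3*((-4 + H)*(6 + H)) = 3*(-4 + H)*(6 + H))
W(U) = 1 + U (W(U) = (3 + U) - 2 = 1 + U)
M(F) = -5 (M(F) = -4 + 1/(1 - 2) = -4 + 1/(-1) = -4 - 1 = -5)
M(f(2)) - 1*4121 = -5 - 1*4121 = -5 - 4121 = -4126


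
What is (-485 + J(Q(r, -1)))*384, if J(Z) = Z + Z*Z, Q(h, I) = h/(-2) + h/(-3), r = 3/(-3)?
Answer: -556960/3 ≈ -1.8565e+5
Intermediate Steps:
r = -1 (r = 3*(-⅓) = -1)
Q(h, I) = -5*h/6 (Q(h, I) = h*(-½) + h*(-⅓) = -h/2 - h/3 = -5*h/6)
J(Z) = Z + Z²
(-485 + J(Q(r, -1)))*384 = (-485 + (-⅚*(-1))*(1 - ⅚*(-1)))*384 = (-485 + 5*(1 + ⅚)/6)*384 = (-485 + (⅚)*(11/6))*384 = (-485 + 55/36)*384 = -17405/36*384 = -556960/3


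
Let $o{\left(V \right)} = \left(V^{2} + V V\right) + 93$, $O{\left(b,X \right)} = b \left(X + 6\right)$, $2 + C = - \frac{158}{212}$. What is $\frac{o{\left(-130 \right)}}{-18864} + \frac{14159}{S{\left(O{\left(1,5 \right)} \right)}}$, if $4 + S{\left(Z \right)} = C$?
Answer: $- \frac{28336343351}{13487760} \approx -2100.9$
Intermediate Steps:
$C = - \frac{291}{106}$ ($C = -2 - \frac{158}{212} = -2 - \frac{79}{106} = - \frac{291}{106} \approx -2.7453$)
$O{\left(b,X \right)} = b \left(6 + X\right)$
$S{\left(Z \right)} = - \frac{715}{106}$ ($S{\left(Z \right)} = -4 - \frac{291}{106} = - \frac{715}{106}$)
$o{\left(V \right)} = 93 + 2 V^{2}$ ($o{\left(V \right)} = \left(V^{2} + V^{2}\right) + 93 = 2 V^{2} + 93 = 93 + 2 V^{2}$)
$\frac{o{\left(-130 \right)}}{-18864} + \frac{14159}{S{\left(O{\left(1,5 \right)} \right)}} = \frac{93 + 2 \left(-130\right)^{2}}{-18864} + \frac{14159}{- \frac{715}{106}} = \left(93 + 2 \cdot 16900\right) \left(- \frac{1}{18864}\right) + 14159 \left(- \frac{106}{715}\right) = \left(93 + 33800\right) \left(- \frac{1}{18864}\right) - \frac{1500854}{715} = 33893 \left(- \frac{1}{18864}\right) - \frac{1500854}{715} = - \frac{33893}{18864} - \frac{1500854}{715} = - \frac{28336343351}{13487760}$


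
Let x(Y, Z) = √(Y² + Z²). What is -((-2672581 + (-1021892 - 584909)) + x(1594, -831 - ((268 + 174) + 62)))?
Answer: 4279382 - √4323061 ≈ 4.2773e+6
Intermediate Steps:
-((-2672581 + (-1021892 - 584909)) + x(1594, -831 - ((268 + 174) + 62))) = -((-2672581 + (-1021892 - 584909)) + √(1594² + (-831 - ((268 + 174) + 62))²)) = -((-2672581 - 1606801) + √(2540836 + (-831 - (442 + 62))²)) = -(-4279382 + √(2540836 + (-831 - 1*504)²)) = -(-4279382 + √(2540836 + (-831 - 504)²)) = -(-4279382 + √(2540836 + (-1335)²)) = -(-4279382 + √(2540836 + 1782225)) = -(-4279382 + √4323061) = 4279382 - √4323061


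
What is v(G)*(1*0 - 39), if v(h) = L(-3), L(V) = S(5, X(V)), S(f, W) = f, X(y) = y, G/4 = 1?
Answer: -195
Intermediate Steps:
G = 4 (G = 4*1 = 4)
L(V) = 5
v(h) = 5
v(G)*(1*0 - 39) = 5*(1*0 - 39) = 5*(0 - 39) = 5*(-39) = -195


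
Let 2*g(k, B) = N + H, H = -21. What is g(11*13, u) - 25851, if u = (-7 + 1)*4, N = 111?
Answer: -25806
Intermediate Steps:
u = -24 (u = -6*4 = -24)
g(k, B) = 45 (g(k, B) = (111 - 21)/2 = (1/2)*90 = 45)
g(11*13, u) - 25851 = 45 - 25851 = -25806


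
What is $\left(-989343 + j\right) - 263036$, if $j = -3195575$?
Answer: $-4447954$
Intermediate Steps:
$\left(-989343 + j\right) - 263036 = \left(-989343 - 3195575\right) - 263036 = -4184918 - 263036 = -4447954$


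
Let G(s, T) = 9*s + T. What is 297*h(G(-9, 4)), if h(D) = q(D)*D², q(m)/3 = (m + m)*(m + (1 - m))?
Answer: -813541806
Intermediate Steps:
q(m) = 6*m (q(m) = 3*((m + m)*(m + (1 - m))) = 3*((2*m)*1) = 3*(2*m) = 6*m)
G(s, T) = T + 9*s
h(D) = 6*D³ (h(D) = (6*D)*D² = 6*D³)
297*h(G(-9, 4)) = 297*(6*(4 + 9*(-9))³) = 297*(6*(4 - 81)³) = 297*(6*(-77)³) = 297*(6*(-456533)) = 297*(-2739198) = -813541806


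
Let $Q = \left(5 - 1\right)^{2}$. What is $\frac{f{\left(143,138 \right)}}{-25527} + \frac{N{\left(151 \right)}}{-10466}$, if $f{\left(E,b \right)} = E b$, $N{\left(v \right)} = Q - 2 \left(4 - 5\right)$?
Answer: $- \frac{34499255}{44527597} \approx -0.77478$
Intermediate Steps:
$Q = 16$ ($Q = 4^{2} = 16$)
$N{\left(v \right)} = 18$ ($N{\left(v \right)} = 16 - 2 \left(4 - 5\right) = 16 - -2 = 16 + 2 = 18$)
$\frac{f{\left(143,138 \right)}}{-25527} + \frac{N{\left(151 \right)}}{-10466} = \frac{143 \cdot 138}{-25527} + \frac{18}{-10466} = 19734 \left(- \frac{1}{25527}\right) + 18 \left(- \frac{1}{10466}\right) = - \frac{6578}{8509} - \frac{9}{5233} = - \frac{34499255}{44527597}$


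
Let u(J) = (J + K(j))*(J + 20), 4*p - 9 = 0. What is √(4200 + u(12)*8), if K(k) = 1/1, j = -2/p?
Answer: 2*√1882 ≈ 86.764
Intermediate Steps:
p = 9/4 (p = 9/4 + (¼)*0 = 9/4 + 0 = 9/4 ≈ 2.2500)
j = -8/9 (j = -2/9/4 = -2*4/9 = -8/9 ≈ -0.88889)
K(k) = 1
u(J) = (1 + J)*(20 + J) (u(J) = (J + 1)*(J + 20) = (1 + J)*(20 + J))
√(4200 + u(12)*8) = √(4200 + (20 + 12² + 21*12)*8) = √(4200 + (20 + 144 + 252)*8) = √(4200 + 416*8) = √(4200 + 3328) = √7528 = 2*√1882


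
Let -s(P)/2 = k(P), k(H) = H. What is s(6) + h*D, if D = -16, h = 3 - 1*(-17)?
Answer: -332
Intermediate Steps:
h = 20 (h = 3 + 17 = 20)
s(P) = -2*P
s(6) + h*D = -2*6 + 20*(-16) = -12 - 320 = -332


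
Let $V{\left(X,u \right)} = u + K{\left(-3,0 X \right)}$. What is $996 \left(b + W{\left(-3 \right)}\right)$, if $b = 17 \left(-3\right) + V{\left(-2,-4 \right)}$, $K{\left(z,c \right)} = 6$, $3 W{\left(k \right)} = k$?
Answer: $-49800$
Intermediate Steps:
$W{\left(k \right)} = \frac{k}{3}$
$V{\left(X,u \right)} = 6 + u$ ($V{\left(X,u \right)} = u + 6 = 6 + u$)
$b = -49$ ($b = 17 \left(-3\right) + \left(6 - 4\right) = -51 + 2 = -49$)
$996 \left(b + W{\left(-3 \right)}\right) = 996 \left(-49 + \frac{1}{3} \left(-3\right)\right) = 996 \left(-49 - 1\right) = 996 \left(-50\right) = -49800$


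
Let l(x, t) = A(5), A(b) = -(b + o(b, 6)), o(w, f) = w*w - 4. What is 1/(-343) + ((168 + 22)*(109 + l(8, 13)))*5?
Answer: 27045549/343 ≈ 78850.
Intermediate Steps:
o(w, f) = -4 + w² (o(w, f) = w² - 4 = -4 + w²)
A(b) = 4 - b - b² (A(b) = -(b + (-4 + b²)) = -(-4 + b + b²) = 4 - b - b²)
l(x, t) = -26 (l(x, t) = 4 - 1*5 - 1*5² = 4 - 5 - 1*25 = 4 - 5 - 25 = -26)
1/(-343) + ((168 + 22)*(109 + l(8, 13)))*5 = 1/(-343) + ((168 + 22)*(109 - 26))*5 = -1/343 + (190*83)*5 = -1/343 + 15770*5 = -1/343 + 78850 = 27045549/343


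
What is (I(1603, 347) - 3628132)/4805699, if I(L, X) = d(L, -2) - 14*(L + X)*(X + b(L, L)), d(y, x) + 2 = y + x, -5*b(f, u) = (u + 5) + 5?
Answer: -4292653/4805699 ≈ -0.89324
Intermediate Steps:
b(f, u) = -2 - u/5 (b(f, u) = -((u + 5) + 5)/5 = -((5 + u) + 5)/5 = -(10 + u)/5 = -2 - u/5)
d(y, x) = -2 + x + y (d(y, x) = -2 + (y + x) = -2 + (x + y) = -2 + x + y)
I(L, X) = -4 + L - 14*(L + X)*(-2 + X - L/5) (I(L, X) = (-2 - 2 + L) - 14*(L + X)*(X + (-2 - L/5)) = (-4 + L) - 14*(L + X)*(-2 + X - L/5) = -4 + L - 14*(L + X)*(-2 + X - L/5))
(I(1603, 347) - 3628132)/4805699 = ((-4 - 14*347**2 + 28*347 + 29*1603 + (14/5)*1603**2 - 56/5*1603*347) - 3628132)/4805699 = ((-4 - 14*120409 + 9716 + 46487 + (14/5)*2569609 - 31149496/5) - 3628132)*(1/4805699) = ((-4 - 1685726 + 9716 + 46487 + 35974526/5 - 31149496/5) - 3628132)*(1/4805699) = (-664521 - 3628132)*(1/4805699) = -4292653*1/4805699 = -4292653/4805699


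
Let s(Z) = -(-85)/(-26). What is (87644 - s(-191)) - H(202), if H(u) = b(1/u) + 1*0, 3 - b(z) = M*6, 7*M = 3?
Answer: 15951725/182 ≈ 87647.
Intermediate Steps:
M = 3/7 (M = (⅐)*3 = 3/7 ≈ 0.42857)
b(z) = 3/7 (b(z) = 3 - 3*6/7 = 3 - 1*18/7 = 3 - 18/7 = 3/7)
s(Z) = -85/26 (s(Z) = -(-85)*(-1)/26 = -5*17/26 = -85/26)
H(u) = 3/7 (H(u) = 3/7 + 1*0 = 3/7 + 0 = 3/7)
(87644 - s(-191)) - H(202) = (87644 - 1*(-85/26)) - 1*3/7 = (87644 + 85/26) - 3/7 = 2278829/26 - 3/7 = 15951725/182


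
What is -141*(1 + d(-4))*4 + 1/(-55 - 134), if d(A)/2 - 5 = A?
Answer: -319789/189 ≈ -1692.0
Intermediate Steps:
d(A) = 10 + 2*A
-141*(1 + d(-4))*4 + 1/(-55 - 134) = -141*(1 + (10 + 2*(-4)))*4 + 1/(-55 - 134) = -141*(1 + (10 - 8))*4 + 1/(-189) = -141*(1 + 2)*4 - 1/189 = -423*4 - 1/189 = -141*12 - 1/189 = -1692 - 1/189 = -319789/189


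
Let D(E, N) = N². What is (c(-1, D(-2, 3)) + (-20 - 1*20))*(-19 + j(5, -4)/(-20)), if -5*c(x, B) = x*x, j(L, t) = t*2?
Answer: 18693/25 ≈ 747.72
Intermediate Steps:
j(L, t) = 2*t
c(x, B) = -x²/5 (c(x, B) = -x*x/5 = -x²/5)
(c(-1, D(-2, 3)) + (-20 - 1*20))*(-19 + j(5, -4)/(-20)) = (-⅕*(-1)² + (-20 - 1*20))*(-19 + (2*(-4))/(-20)) = (-⅕*1 + (-20 - 20))*(-19 - 8*(-1/20)) = (-⅕ - 40)*(-19 + ⅖) = -201/5*(-93/5) = 18693/25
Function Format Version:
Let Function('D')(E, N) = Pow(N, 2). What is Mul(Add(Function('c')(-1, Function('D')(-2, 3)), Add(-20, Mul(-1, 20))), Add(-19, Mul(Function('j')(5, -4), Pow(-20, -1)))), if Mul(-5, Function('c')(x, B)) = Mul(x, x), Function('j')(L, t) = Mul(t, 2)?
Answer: Rational(18693, 25) ≈ 747.72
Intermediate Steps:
Function('j')(L, t) = Mul(2, t)
Function('c')(x, B) = Mul(Rational(-1, 5), Pow(x, 2)) (Function('c')(x, B) = Mul(Rational(-1, 5), Mul(x, x)) = Mul(Rational(-1, 5), Pow(x, 2)))
Mul(Add(Function('c')(-1, Function('D')(-2, 3)), Add(-20, Mul(-1, 20))), Add(-19, Mul(Function('j')(5, -4), Pow(-20, -1)))) = Mul(Add(Mul(Rational(-1, 5), Pow(-1, 2)), Add(-20, Mul(-1, 20))), Add(-19, Mul(Mul(2, -4), Pow(-20, -1)))) = Mul(Add(Mul(Rational(-1, 5), 1), Add(-20, -20)), Add(-19, Mul(-8, Rational(-1, 20)))) = Mul(Add(Rational(-1, 5), -40), Add(-19, Rational(2, 5))) = Mul(Rational(-201, 5), Rational(-93, 5)) = Rational(18693, 25)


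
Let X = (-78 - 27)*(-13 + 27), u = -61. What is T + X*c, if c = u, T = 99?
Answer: 89769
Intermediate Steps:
c = -61
X = -1470 (X = -105*14 = -1470)
T + X*c = 99 - 1470*(-61) = 99 + 89670 = 89769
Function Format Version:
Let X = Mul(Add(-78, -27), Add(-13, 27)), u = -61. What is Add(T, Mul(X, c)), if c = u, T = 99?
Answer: 89769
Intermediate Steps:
c = -61
X = -1470 (X = Mul(-105, 14) = -1470)
Add(T, Mul(X, c)) = Add(99, Mul(-1470, -61)) = Add(99, 89670) = 89769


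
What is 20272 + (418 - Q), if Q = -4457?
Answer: 25147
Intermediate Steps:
20272 + (418 - Q) = 20272 + (418 - 1*(-4457)) = 20272 + (418 + 4457) = 20272 + 4875 = 25147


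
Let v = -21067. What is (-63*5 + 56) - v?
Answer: 20808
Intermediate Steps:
(-63*5 + 56) - v = (-63*5 + 56) - 1*(-21067) = (-315 + 56) + 21067 = -259 + 21067 = 20808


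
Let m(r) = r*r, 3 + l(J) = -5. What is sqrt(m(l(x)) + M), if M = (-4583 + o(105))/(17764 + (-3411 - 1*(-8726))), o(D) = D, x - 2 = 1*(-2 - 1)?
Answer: sqrt(693584238)/3297 ≈ 7.9879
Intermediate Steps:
x = -1 (x = 2 + 1*(-2 - 1) = 2 + 1*(-3) = 2 - 3 = -1)
l(J) = -8 (l(J) = -3 - 5 = -8)
m(r) = r**2
M = -4478/23079 (M = (-4583 + 105)/(17764 + (-3411 - 1*(-8726))) = -4478/(17764 + (-3411 + 8726)) = -4478/(17764 + 5315) = -4478/23079 ≈ -0.19403)
sqrt(m(l(x)) + M) = sqrt((-8)**2 - 4478/23079) = sqrt(64 - 4478/23079) = sqrt(1472578/23079) = sqrt(693584238)/3297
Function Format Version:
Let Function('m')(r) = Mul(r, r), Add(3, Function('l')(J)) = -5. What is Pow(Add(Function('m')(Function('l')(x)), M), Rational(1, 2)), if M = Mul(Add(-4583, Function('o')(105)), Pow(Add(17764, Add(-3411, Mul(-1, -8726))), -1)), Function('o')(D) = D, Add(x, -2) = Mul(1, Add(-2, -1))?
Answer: Mul(Rational(1, 3297), Pow(693584238, Rational(1, 2))) ≈ 7.9879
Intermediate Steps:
x = -1 (x = Add(2, Mul(1, Add(-2, -1))) = Add(2, Mul(1, -3)) = Add(2, -3) = -1)
Function('l')(J) = -8 (Function('l')(J) = Add(-3, -5) = -8)
Function('m')(r) = Pow(r, 2)
M = Rational(-4478, 23079) (M = Mul(Add(-4583, 105), Pow(Add(17764, Add(-3411, Mul(-1, -8726))), -1)) = Mul(-4478, Pow(Add(17764, Add(-3411, 8726)), -1)) = Mul(-4478, Pow(Add(17764, 5315), -1)) = Mul(-4478, Pow(23079, -1)) = Mul(-4478, Rational(1, 23079)) = Rational(-4478, 23079) ≈ -0.19403)
Pow(Add(Function('m')(Function('l')(x)), M), Rational(1, 2)) = Pow(Add(Pow(-8, 2), Rational(-4478, 23079)), Rational(1, 2)) = Pow(Add(64, Rational(-4478, 23079)), Rational(1, 2)) = Pow(Rational(1472578, 23079), Rational(1, 2)) = Mul(Rational(1, 3297), Pow(693584238, Rational(1, 2)))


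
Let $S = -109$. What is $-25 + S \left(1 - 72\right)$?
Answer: $7714$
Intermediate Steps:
$-25 + S \left(1 - 72\right) = -25 - 109 \left(1 - 72\right) = -25 - -7739 = -25 + 7739 = 7714$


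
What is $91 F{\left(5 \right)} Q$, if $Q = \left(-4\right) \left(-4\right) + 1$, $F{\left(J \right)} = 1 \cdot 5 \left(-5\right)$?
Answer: $-38675$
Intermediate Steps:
$F{\left(J \right)} = -25$ ($F{\left(J \right)} = 5 \left(-5\right) = -25$)
$Q = 17$ ($Q = 16 + 1 = 17$)
$91 F{\left(5 \right)} Q = 91 \left(-25\right) 17 = \left(-2275\right) 17 = -38675$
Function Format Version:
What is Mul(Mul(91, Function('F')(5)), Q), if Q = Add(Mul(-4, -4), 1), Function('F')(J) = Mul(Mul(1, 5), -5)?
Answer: -38675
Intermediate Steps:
Function('F')(J) = -25 (Function('F')(J) = Mul(5, -5) = -25)
Q = 17 (Q = Add(16, 1) = 17)
Mul(Mul(91, Function('F')(5)), Q) = Mul(Mul(91, -25), 17) = Mul(-2275, 17) = -38675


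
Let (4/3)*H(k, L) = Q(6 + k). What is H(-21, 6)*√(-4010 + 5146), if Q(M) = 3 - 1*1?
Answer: 6*√71 ≈ 50.557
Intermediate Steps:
Q(M) = 2 (Q(M) = 3 - 1 = 2)
H(k, L) = 3/2 (H(k, L) = (¾)*2 = 3/2)
H(-21, 6)*√(-4010 + 5146) = 3*√(-4010 + 5146)/2 = 3*√1136/2 = 3*(4*√71)/2 = 6*√71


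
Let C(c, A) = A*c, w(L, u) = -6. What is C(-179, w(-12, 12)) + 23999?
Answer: 25073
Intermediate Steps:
C(-179, w(-12, 12)) + 23999 = -6*(-179) + 23999 = 1074 + 23999 = 25073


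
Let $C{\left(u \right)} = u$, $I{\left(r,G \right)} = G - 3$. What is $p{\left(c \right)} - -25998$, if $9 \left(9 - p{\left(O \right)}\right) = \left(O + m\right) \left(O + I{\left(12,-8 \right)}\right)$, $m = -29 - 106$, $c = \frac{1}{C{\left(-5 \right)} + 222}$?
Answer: $\frac{10951897123}{423801} \approx 25842.0$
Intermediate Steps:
$I{\left(r,G \right)} = -3 + G$
$c = \frac{1}{217}$ ($c = \frac{1}{-5 + 222} = \frac{1}{217} \approx 0.0046083$)
$m = -135$
$p{\left(O \right)} = 9 - \frac{\left(-135 + O\right) \left(-11 + O\right)}{9}$ ($p{\left(O \right)} = 9 - \frac{\left(O - 135\right) \left(O - 11\right)}{9} = 9 - \frac{\left(-135 + O\right) \left(O - 11\right)}{9} = 9 - \frac{\left(-135 + O\right) \left(-11 + O\right)}{9}$)
$p{\left(c \right)} - -25998 = \left(-156 - \frac{1}{9 \cdot 47089} + \frac{146}{9} \cdot \frac{1}{217}\right) - -25998 = \left(-156 - \frac{1}{423801} + \frac{146}{1953}\right) + 25998 = - \frac{66081275}{423801} + 25998 = \frac{10951897123}{423801}$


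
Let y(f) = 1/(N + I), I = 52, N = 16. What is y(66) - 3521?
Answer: -239427/68 ≈ -3521.0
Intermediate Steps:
y(f) = 1/68 (y(f) = 1/(16 + 52) = 1/68)
y(66) - 3521 = 1/68 - 3521 = -239427/68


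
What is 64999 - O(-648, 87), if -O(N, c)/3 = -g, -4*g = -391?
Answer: 258823/4 ≈ 64706.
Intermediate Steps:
g = 391/4 (g = -1/4*(-391) = 391/4 ≈ 97.750)
O(N, c) = 1173/4 (O(N, c) = -(-3)*391/4 = -3*(-391/4) = 1173/4)
64999 - O(-648, 87) = 64999 - 1*1173/4 = 64999 - 1173/4 = 258823/4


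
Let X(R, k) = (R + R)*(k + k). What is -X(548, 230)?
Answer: -504160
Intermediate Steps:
X(R, k) = 4*R*k (X(R, k) = (2*R)*(2*k) = 4*R*k)
-X(548, 230) = -4*548*230 = -1*504160 = -504160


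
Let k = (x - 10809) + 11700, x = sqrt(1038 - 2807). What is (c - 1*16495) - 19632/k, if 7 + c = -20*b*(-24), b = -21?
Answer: 2*(-13291*sqrt(1769) + 11852097*I)/(sqrt(1769) - 891*I) ≈ -26604.0 + 1.0378*I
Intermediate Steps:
x = I*sqrt(1769) (x = sqrt(-1769) = I*sqrt(1769) ≈ 42.06*I)
k = 891 + I*sqrt(1769) (k = (I*sqrt(1769) - 10809) + 11700 = (-10809 + I*sqrt(1769)) + 11700 = 891 + I*sqrt(1769) ≈ 891.0 + 42.06*I)
c = -10087 (c = -7 - 20*(-21)*(-24) = -7 + 420*(-24) = -7 - 10080 = -10087)
(c - 1*16495) - 19632/k = (-10087 - 1*16495) - 19632/(891 + I*sqrt(1769)) = (-10087 - 16495) - 19632/(891 + I*sqrt(1769)) = -26582 - 19632/(891 + I*sqrt(1769))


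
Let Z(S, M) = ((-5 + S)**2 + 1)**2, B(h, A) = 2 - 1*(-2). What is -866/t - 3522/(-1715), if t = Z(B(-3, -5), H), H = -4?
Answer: -735551/3430 ≈ -214.45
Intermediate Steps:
B(h, A) = 4 (B(h, A) = 2 + 2 = 4)
Z(S, M) = (1 + (-5 + S)**2)**2
t = 4 (t = (1 + (-5 + 4)**2)**2 = (1 + (-1)**2)**2 = (1 + 1)**2 = 2**2 = 4)
-866/t - 3522/(-1715) = -866/4 - 3522/(-1715) = -866*1/4 - 3522*(-1/1715) = -433/2 + 3522/1715 = -735551/3430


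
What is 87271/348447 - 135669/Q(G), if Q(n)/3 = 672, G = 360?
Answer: -5233057523/78052128 ≈ -67.046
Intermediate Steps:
Q(n) = 2016 (Q(n) = 3*672 = 2016)
87271/348447 - 135669/Q(G) = 87271/348447 - 135669/2016 = 87271*(1/348447) - 135669*1/2016 = 87271/348447 - 45223/672 = -5233057523/78052128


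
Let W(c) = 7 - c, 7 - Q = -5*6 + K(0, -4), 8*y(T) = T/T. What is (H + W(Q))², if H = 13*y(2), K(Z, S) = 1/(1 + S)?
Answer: 474721/576 ≈ 824.17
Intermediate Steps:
y(T) = ⅛ (y(T) = (T/T)/8 = (⅛)*1 = ⅛)
H = 13/8 (H = 13*(⅛) = 13/8 ≈ 1.6250)
Q = 112/3 (Q = 7 - (-5*6 + 1/(1 - 4)) = 7 - (-30 + 1/(-3)) = 7 - (-30 - ⅓) = 7 - 1*(-91/3) = 7 + 91/3 = 112/3 ≈ 37.333)
(H + W(Q))² = (13/8 + (7 - 1*112/3))² = (13/8 + (7 - 112/3))² = (13/8 - 91/3)² = (-689/24)² = 474721/576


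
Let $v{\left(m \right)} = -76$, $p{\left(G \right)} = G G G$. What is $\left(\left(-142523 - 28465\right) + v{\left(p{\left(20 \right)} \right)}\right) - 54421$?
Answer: $-225485$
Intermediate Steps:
$p{\left(G \right)} = G^{3}$ ($p{\left(G \right)} = G^{2} G = G^{3}$)
$\left(\left(-142523 - 28465\right) + v{\left(p{\left(20 \right)} \right)}\right) - 54421 = \left(\left(-142523 - 28465\right) - 76\right) - 54421 = \left(-170988 - 76\right) - 54421 = -171064 - 54421 = -225485$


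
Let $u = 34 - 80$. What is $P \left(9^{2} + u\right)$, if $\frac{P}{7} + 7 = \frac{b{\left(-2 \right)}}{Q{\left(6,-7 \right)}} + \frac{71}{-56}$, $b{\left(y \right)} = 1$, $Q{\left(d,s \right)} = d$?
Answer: $- \frac{47635}{24} \approx -1984.8$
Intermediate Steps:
$P = - \frac{1361}{24}$ ($P = -49 + 7 \left(1 \cdot \frac{1}{6} + \frac{71}{-56}\right) = -49 + 7 \left(1 \cdot \frac{1}{6} + 71 \left(- \frac{1}{56}\right)\right) = -49 + 7 \left(\frac{1}{6} - \frac{71}{56}\right) = -49 + 7 \left(- \frac{185}{168}\right) = -49 - \frac{185}{24} = - \frac{1361}{24} \approx -56.708$)
$u = -46$ ($u = 34 - 80 = -46$)
$P \left(9^{2} + u\right) = - \frac{1361 \left(9^{2} - 46\right)}{24} = - \frac{1361 \left(81 - 46\right)}{24} = \left(- \frac{1361}{24}\right) 35 = - \frac{47635}{24}$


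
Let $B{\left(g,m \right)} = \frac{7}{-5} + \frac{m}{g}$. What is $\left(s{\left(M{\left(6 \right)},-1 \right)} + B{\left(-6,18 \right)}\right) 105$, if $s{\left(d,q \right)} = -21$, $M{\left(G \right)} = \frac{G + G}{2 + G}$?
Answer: $-2667$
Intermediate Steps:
$B{\left(g,m \right)} = - \frac{7}{5} + \frac{m}{g}$ ($B{\left(g,m \right)} = 7 \left(- \frac{1}{5}\right) + \frac{m}{g} = - \frac{7}{5} + \frac{m}{g}$)
$M{\left(G \right)} = \frac{2 G}{2 + G}$
$\left(s{\left(M{\left(6 \right)},-1 \right)} + B{\left(-6,18 \right)}\right) 105 = \left(-21 + \left(- \frac{7}{5} + \frac{18}{-6}\right)\right) 105 = \left(-21 + \left(- \frac{7}{5} + 18 \left(- \frac{1}{6}\right)\right)\right) 105 = \left(-21 - \frac{22}{5}\right) 105 = \left(- \frac{127}{5}\right) 105 = -2667$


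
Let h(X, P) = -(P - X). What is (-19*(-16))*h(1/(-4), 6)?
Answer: -1900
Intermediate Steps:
h(X, P) = X - P
(-19*(-16))*h(1/(-4), 6) = (-19*(-16))*(1/(-4) - 1*6) = 304*(-1/4 - 6) = 304*(-25/4) = -1900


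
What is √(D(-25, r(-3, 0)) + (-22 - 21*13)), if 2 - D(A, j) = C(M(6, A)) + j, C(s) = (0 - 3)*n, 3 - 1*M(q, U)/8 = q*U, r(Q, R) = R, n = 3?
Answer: 2*I*√71 ≈ 16.852*I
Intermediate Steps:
M(q, U) = 24 - 8*U*q (M(q, U) = 24 - 8*q*U = 24 - 8*U*q)
C(s) = -9 (C(s) = (0 - 3)*3 = -3*3 = -9)
D(A, j) = 11 - j (D(A, j) = 2 - (-9 + j) = 2 + (9 - j) = 11 - j)
√(D(-25, r(-3, 0)) + (-22 - 21*13)) = √((11 - 1*0) + (-22 - 21*13)) = √((11 + 0) + (-22 - 273)) = √(11 - 295) = √(-284) = 2*I*√71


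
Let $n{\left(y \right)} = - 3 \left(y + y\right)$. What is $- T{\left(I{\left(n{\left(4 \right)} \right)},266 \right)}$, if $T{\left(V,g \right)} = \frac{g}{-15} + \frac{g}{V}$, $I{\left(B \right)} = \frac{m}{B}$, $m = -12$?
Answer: $- \frac{7714}{15} \approx -514.27$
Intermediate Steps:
$n{\left(y \right)} = - 6 y$ ($n{\left(y \right)} = - 3 \cdot 2 y = - 6 y$)
$I{\left(B \right)} = - \frac{12}{B}$
$T{\left(V,g \right)} = - \frac{g}{15} + \frac{g}{V}$ ($T{\left(V,g \right)} = g \left(- \frac{1}{15}\right) + \frac{g}{V} = - \frac{g}{15} + \frac{g}{V}$)
$- T{\left(I{\left(n{\left(4 \right)} \right)},266 \right)} = - (\left(- \frac{1}{15}\right) 266 + \frac{266}{\left(-12\right) \frac{1}{\left(-6\right) 4}}) = - (- \frac{266}{15} + \frac{266}{\left(-12\right) \frac{1}{-24}}) = - (- \frac{266}{15} + \frac{266}{\left(-12\right) \left(- \frac{1}{24}\right)}) = - (- \frac{266}{15} + 266 \frac{1}{\frac{1}{2}}) = - (- \frac{266}{15} + 266 \cdot 2) = - (- \frac{266}{15} + 532) = \left(-1\right) \frac{7714}{15} = - \frac{7714}{15}$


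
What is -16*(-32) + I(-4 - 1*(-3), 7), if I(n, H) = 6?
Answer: 518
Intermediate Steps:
-16*(-32) + I(-4 - 1*(-3), 7) = -16*(-32) + 6 = 512 + 6 = 518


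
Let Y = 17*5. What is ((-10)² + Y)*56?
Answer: 10360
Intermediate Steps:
Y = 85
((-10)² + Y)*56 = ((-10)² + 85)*56 = (100 + 85)*56 = 185*56 = 10360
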